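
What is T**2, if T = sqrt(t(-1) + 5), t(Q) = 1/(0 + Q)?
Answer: 4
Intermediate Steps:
t(Q) = 1/Q
T = 2 (T = sqrt(1/(-1) + 5) = sqrt(-1 + 5) = sqrt(4) = 2)
T**2 = 2**2 = 4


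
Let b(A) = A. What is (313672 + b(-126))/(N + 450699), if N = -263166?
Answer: 313546/187533 ≈ 1.6720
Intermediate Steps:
(313672 + b(-126))/(N + 450699) = (313672 - 126)/(-263166 + 450699) = 313546/187533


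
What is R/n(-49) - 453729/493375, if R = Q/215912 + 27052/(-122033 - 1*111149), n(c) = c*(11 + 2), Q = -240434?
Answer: -3630239397950059883/3955745872845630500 ≈ -0.91771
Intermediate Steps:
n(c) = 13*c (n(c) = c*13 = 13*c)
R = -15476433103/12586697996 (R = -240434/215912 + 27052/(-122033 - 1*111149) = -240434*1/215912 + 27052/(-122033 - 111149) = -120217/107956 + 27052/(-233182) = -120217/107956 + 27052*(-1/233182) = -120217/107956 - 13526/116591 = -15476433103/12586697996 ≈ -1.2296)
R/n(-49) - 453729/493375 = -15476433103/(12586697996*(13*(-49))) - 453729/493375 = -15476433103/12586697996/(-637) - 453729*1/493375 = -15476433103/12586697996*(-1/637) - 453729/493375 = 15476433103/8017726623452 - 453729/493375 = -3630239397950059883/3955745872845630500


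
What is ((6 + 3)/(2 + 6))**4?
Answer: 6561/4096 ≈ 1.6018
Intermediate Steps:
((6 + 3)/(2 + 6))**4 = (9/8)**4 = 6561/4096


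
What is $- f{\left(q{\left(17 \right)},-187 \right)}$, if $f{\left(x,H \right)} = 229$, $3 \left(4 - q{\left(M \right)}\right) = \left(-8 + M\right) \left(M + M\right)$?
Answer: $-229$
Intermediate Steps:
$q{\left(M \right)} = 4 - \frac{2 M \left(-8 + M\right)}{3}$ ($q{\left(M \right)} = 4 - \frac{\left(-8 + M\right) \left(M + M\right)}{3} = 4 - \frac{\left(-8 + M\right) 2 M}{3} = 4 - \frac{2 M \left(-8 + M\right)}{3}$)
$- f{\left(q{\left(17 \right)},-187 \right)} = \left(-1\right) 229 = -229$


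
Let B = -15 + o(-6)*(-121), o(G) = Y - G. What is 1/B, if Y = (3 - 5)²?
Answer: -1/1225 ≈ -0.00081633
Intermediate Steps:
Y = 4 (Y = (-2)² = 4)
o(G) = 4 - G
B = -1225 (B = -15 + (4 - 1*(-6))*(-121) = -15 + (4 + 6)*(-121) = -15 + 10*(-121) = -15 - 1210 = -1225)
1/B = 1/(-1225) = -1/1225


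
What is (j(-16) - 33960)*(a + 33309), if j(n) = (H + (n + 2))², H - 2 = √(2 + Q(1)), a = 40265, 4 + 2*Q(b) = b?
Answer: -2487941597 - 882888*√2 ≈ -2.4892e+9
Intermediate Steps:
Q(b) = -2 + b/2
H = 2 + √2/2 (H = 2 + √(2 + (-2 + (½)*1)) = 2 + √(2 + (-2 + ½)) = 2 + √(2 - 3/2) = 2 + √(½) = 2 + √2/2 ≈ 2.7071)
j(n) = (4 + n + √2/2)² (j(n) = ((2 + √2/2) + (n + 2))² = ((2 + √2/2) + (2 + n))² = (4 + n + √2/2)²)
(j(-16) - 33960)*(a + 33309) = ((8 + √2 + 2*(-16))²/4 - 33960)*(40265 + 33309) = ((8 + √2 - 32)²/4 - 33960)*73574 = ((-24 + √2)²/4 - 33960)*73574 = (-33960 + (-24 + √2)²/4)*73574 = -2498573040 + 36787*(-24 + √2)²/2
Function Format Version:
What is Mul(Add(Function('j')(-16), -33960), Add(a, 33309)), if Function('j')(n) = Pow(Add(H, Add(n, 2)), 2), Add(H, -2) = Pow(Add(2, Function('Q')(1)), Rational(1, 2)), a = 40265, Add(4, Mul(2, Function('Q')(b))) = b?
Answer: Add(-2487941597, Mul(-882888, Pow(2, Rational(1, 2)))) ≈ -2.4892e+9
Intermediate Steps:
Function('Q')(b) = Add(-2, Mul(Rational(1, 2), b))
H = Add(2, Mul(Rational(1, 2), Pow(2, Rational(1, 2)))) (H = Add(2, Pow(Add(2, Add(-2, Mul(Rational(1, 2), 1))), Rational(1, 2))) = Add(2, Pow(Add(2, Add(-2, Rational(1, 2))), Rational(1, 2))) = Add(2, Pow(Add(2, Rational(-3, 2)), Rational(1, 2))) = Add(2, Pow(Rational(1, 2), Rational(1, 2))) = Add(2, Mul(Rational(1, 2), Pow(2, Rational(1, 2)))) ≈ 2.7071)
Function('j')(n) = Pow(Add(4, n, Mul(Rational(1, 2), Pow(2, Rational(1, 2)))), 2) (Function('j')(n) = Pow(Add(Add(2, Mul(Rational(1, 2), Pow(2, Rational(1, 2)))), Add(n, 2)), 2) = Pow(Add(Add(2, Mul(Rational(1, 2), Pow(2, Rational(1, 2)))), Add(2, n)), 2) = Pow(Add(4, n, Mul(Rational(1, 2), Pow(2, Rational(1, 2)))), 2))
Mul(Add(Function('j')(-16), -33960), Add(a, 33309)) = Mul(Add(Mul(Rational(1, 4), Pow(Add(8, Pow(2, Rational(1, 2)), Mul(2, -16)), 2)), -33960), Add(40265, 33309)) = Mul(Add(Mul(Rational(1, 4), Pow(Add(8, Pow(2, Rational(1, 2)), -32), 2)), -33960), 73574) = Mul(Add(Mul(Rational(1, 4), Pow(Add(-24, Pow(2, Rational(1, 2))), 2)), -33960), 73574) = Mul(Add(-33960, Mul(Rational(1, 4), Pow(Add(-24, Pow(2, Rational(1, 2))), 2))), 73574) = Add(-2498573040, Mul(Rational(36787, 2), Pow(Add(-24, Pow(2, Rational(1, 2))), 2)))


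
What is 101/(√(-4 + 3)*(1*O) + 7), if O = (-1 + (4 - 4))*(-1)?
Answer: 707/50 - 101*I/50 ≈ 14.14 - 2.02*I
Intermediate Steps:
O = 1 (O = (-1 + 0)*(-1) = -1*(-1) = 1)
101/(√(-4 + 3)*(1*O) + 7) = 101/(√(-4 + 3)*(1*1) + 7) = 101/(√(-1)*1 + 7) = 101/(I*1 + 7) = 101/(I + 7) = 101/(7 + I) = ((7 - I)/50)*101 = 101*(7 - I)/50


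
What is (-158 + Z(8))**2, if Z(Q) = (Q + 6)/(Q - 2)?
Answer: 218089/9 ≈ 24232.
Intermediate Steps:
Z(Q) = (6 + Q)/(-2 + Q)
(-158 + Z(8))**2 = (-158 + (6 + 8)/(-2 + 8))**2 = (-158 + 14/6)**2 = (-158 + (1/6)*14)**2 = (-158 + 7/3)**2 = (-467/3)**2 = 218089/9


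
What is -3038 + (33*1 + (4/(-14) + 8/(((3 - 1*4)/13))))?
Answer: -21765/7 ≈ -3109.3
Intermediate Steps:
-3038 + (33*1 + (4/(-14) + 8/(((3 - 1*4)/13)))) = -3038 + (33 + (4*(-1/14) + 8/(((3 - 4)*(1/13))))) = -3038 + (33 + (-2/7 + 8/((-1*1/13)))) = -3038 + (33 + (-2/7 + 8/(-1/13))) = -3038 + (33 + (-2/7 + 8*(-13))) = -3038 + (33 + (-2/7 - 104)) = -3038 + (33 - 730/7) = -3038 - 499/7 = -21765/7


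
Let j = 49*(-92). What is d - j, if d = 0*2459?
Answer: 4508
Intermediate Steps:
j = -4508
d = 0
d - j = 0 - 1*(-4508) = 0 + 4508 = 4508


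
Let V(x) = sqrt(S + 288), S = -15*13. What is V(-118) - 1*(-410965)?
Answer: 410965 + sqrt(93) ≈ 4.1097e+5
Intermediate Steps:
S = -195
V(x) = sqrt(93) (V(x) = sqrt(-195 + 288) = sqrt(93))
V(-118) - 1*(-410965) = sqrt(93) - 1*(-410965) = sqrt(93) + 410965 = 410965 + sqrt(93)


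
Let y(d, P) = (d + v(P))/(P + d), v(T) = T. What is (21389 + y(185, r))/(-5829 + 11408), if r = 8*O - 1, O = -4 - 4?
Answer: 21390/5579 ≈ 3.8340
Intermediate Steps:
O = -8
r = -65 (r = 8*(-8) - 1 = -64 - 1 = -65)
y(d, P) = 1 (y(d, P) = (d + P)/(P + d) = (P + d)/(P + d) = 1)
(21389 + y(185, r))/(-5829 + 11408) = (21389 + 1)/(-5829 + 11408) = 21390/5579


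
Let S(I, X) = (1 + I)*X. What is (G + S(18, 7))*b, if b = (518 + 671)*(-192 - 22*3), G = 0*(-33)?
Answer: -40799346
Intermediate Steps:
S(I, X) = X*(1 + I)
G = 0
b = -306762 (b = 1189*(-192 - 66) = 1189*(-258) = -306762)
(G + S(18, 7))*b = (0 + 7*(1 + 18))*(-306762) = (0 + 7*19)*(-306762) = (0 + 133)*(-306762) = 133*(-306762) = -40799346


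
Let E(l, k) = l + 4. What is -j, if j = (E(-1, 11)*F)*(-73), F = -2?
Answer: -438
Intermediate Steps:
E(l, k) = 4 + l
j = 438 (j = ((4 - 1)*(-2))*(-73) = (3*(-2))*(-73) = -6*(-73) = 438)
-j = -1*438 = -438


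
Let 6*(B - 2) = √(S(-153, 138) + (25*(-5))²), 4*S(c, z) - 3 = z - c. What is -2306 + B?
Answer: -2304 + √62794/12 ≈ -2283.1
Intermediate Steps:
S(c, z) = ¾ - c/4 + z/4 (S(c, z) = ¾ + (z - c)/4 = ¾ + (-c/4 + z/4) = ¾ - c/4 + z/4)
B = 2 + √62794/12 (B = 2 + √((¾ - ¼*(-153) + (¼)*138) + (25*(-5))²)/6 = 2 + √((¾ + 153/4 + 69/2) + (-125)²)/6 = 2 + √(147/2 + 15625)/6 = 2 + √(31397/2)/6 = 2 + (√62794/2)/6 = 2 + √62794/12 ≈ 22.882)
-2306 + B = -2306 + (2 + √62794/12) = -2304 + √62794/12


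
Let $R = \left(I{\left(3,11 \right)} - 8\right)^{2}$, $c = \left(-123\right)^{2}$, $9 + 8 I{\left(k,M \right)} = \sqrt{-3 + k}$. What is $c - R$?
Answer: $\frac{962927}{64} \approx 15046.0$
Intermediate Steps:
$I{\left(k,M \right)} = - \frac{9}{8} + \frac{\sqrt{-3 + k}}{8}$
$c = 15129$
$R = \frac{5329}{64}$ ($R = \left(\left(- \frac{9}{8} + \frac{\sqrt{-3 + 3}}{8}\right) - 8\right)^{2} = \left(\left(- \frac{9}{8} + \frac{\sqrt{0}}{8}\right) - 8\right)^{2} = \left(\left(- \frac{9}{8} + \frac{1}{8} \cdot 0\right) - 8\right)^{2} = \left(\left(- \frac{9}{8} + 0\right) - 8\right)^{2} = \left(- \frac{9}{8} - 8\right)^{2} = \left(- \frac{73}{8}\right)^{2} = \frac{5329}{64} \approx 83.266$)
$c - R = 15129 - \frac{5329}{64} = \frac{962927}{64}$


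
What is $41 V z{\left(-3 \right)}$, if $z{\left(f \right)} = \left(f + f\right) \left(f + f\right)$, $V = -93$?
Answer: $-137268$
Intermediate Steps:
$z{\left(f \right)} = 4 f^{2}$ ($z{\left(f \right)} = 2 f 2 f = 4 f^{2}$)
$41 V z{\left(-3 \right)} = 41 \left(-93\right) 4 \left(-3\right)^{2} = - 3813 \cdot 4 \cdot 9 = \left(-3813\right) 36 = -137268$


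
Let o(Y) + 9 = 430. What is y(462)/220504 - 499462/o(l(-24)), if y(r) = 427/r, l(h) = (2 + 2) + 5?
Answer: -7268802318287/6126924144 ≈ -1186.4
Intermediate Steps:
l(h) = 9 (l(h) = 4 + 5 = 9)
o(Y) = 421 (o(Y) = -9 + 430 = 421)
y(462)/220504 - 499462/o(l(-24)) = (427/462)/220504 - 499462/421 = (427*(1/462))*(1/220504) - 499462*1/421 = (61/66)*(1/220504) - 499462/421 = 61/14553264 - 499462/421 = -7268802318287/6126924144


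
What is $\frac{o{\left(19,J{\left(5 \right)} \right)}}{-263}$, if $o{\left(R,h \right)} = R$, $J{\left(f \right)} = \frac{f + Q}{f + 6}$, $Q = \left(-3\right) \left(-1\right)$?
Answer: $- \frac{19}{263} \approx -0.072243$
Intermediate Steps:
$Q = 3$
$J{\left(f \right)} = \frac{3 + f}{6 + f}$ ($J{\left(f \right)} = \frac{f + 3}{f + 6} = \frac{3 + f}{6 + f}$)
$\frac{o{\left(19,J{\left(5 \right)} \right)}}{-263} = \frac{19}{-263} = 19 \left(- \frac{1}{263}\right) = - \frac{19}{263}$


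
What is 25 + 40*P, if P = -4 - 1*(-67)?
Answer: 2545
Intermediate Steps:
P = 63 (P = -4 + 67 = 63)
25 + 40*P = 25 + 40*63 = 25 + 2520 = 2545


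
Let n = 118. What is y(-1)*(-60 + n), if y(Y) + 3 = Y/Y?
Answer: -116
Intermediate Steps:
y(Y) = -2 (y(Y) = -3 + Y/Y = -3 + 1 = -2)
y(-1)*(-60 + n) = -2*(-60 + 118) = -2*58 = -116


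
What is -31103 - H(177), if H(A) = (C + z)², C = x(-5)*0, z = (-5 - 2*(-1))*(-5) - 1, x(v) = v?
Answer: -31299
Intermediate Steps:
z = 14 (z = (-5 + 2)*(-5) - 1 = -3*(-5) - 1 = 15 - 1 = 14)
C = 0 (C = -5*0 = 0)
H(A) = 196 (H(A) = (0 + 14)² = 14² = 196)
-31103 - H(177) = -31103 - 1*196 = -31103 - 196 = -31299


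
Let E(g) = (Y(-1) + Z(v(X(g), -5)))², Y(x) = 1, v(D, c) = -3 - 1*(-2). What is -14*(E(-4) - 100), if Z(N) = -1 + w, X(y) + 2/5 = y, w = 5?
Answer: 1050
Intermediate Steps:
X(y) = -⅖ + y
v(D, c) = -1 (v(D, c) = -3 + 2 = -1)
Z(N) = 4 (Z(N) = -1 + 5 = 4)
E(g) = 25 (E(g) = (1 + 4)² = 5² = 25)
-14*(E(-4) - 100) = -14*(25 - 100) = -14*(-75) = 1050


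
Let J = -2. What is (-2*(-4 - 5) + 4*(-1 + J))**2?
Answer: 36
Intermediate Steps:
(-2*(-4 - 5) + 4*(-1 + J))**2 = (-2*(-4 - 5) + 4*(-1 - 2))**2 = (-2*(-9) + 4*(-3))**2 = (18 - 12)**2 = 6**2 = 36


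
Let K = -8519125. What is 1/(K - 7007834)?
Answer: -1/15526959 ≈ -6.4404e-8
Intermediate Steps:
1/(K - 7007834) = 1/(-8519125 - 7007834) = 1/(-15526959) = -1/15526959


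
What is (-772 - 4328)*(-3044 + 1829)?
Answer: 6196500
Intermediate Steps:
(-772 - 4328)*(-3044 + 1829) = -5100*(-1215) = 6196500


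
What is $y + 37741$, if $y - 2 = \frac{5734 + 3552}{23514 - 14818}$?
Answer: $\frac{164111207}{4348} \approx 37744.0$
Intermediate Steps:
$y = \frac{13339}{4348}$ ($y = 2 + \frac{5734 + 3552}{23514 - 14818} = 2 + \frac{9286}{8696} = 2 + 9286 \cdot \frac{1}{8696} = 2 + \frac{4643}{4348} = \frac{13339}{4348} \approx 3.0678$)
$y + 37741 = \frac{13339}{4348} + 37741 = \frac{164111207}{4348}$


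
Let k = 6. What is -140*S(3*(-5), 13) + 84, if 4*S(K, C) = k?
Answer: -126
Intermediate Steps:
S(K, C) = 3/2 (S(K, C) = (¼)*6 = 3/2)
-140*S(3*(-5), 13) + 84 = -140*3/2 + 84 = -210 + 84 = -126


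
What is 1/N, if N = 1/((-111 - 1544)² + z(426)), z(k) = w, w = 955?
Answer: 2739980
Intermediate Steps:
z(k) = 955
N = 1/2739980 (N = 1/((-111 - 1544)² + 955) = 1/((-1655)² + 955) = 1/(2739025 + 955) = 1/2739980 ≈ 3.6497e-7)
1/N = 1/(1/2739980) = 2739980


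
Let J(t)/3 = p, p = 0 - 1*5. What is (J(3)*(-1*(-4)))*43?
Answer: -2580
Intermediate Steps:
p = -5 (p = 0 - 5 = -5)
J(t) = -15 (J(t) = 3*(-5) = -15)
(J(3)*(-1*(-4)))*43 = -(-15)*(-4)*43 = -15*4*43 = -60*43 = -2580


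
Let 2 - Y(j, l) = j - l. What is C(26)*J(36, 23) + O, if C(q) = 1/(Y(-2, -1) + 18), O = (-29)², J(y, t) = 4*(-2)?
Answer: 17653/21 ≈ 840.62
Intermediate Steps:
J(y, t) = -8
O = 841
Y(j, l) = 2 + l - j (Y(j, l) = 2 - (j - l) = 2 + (l - j) = 2 + l - j)
C(q) = 1/21 (C(q) = 1/((2 - 1 - 1*(-2)) + 18) = 1/((2 - 1 + 2) + 18) = 1/(3 + 18) = 1/21)
C(26)*J(36, 23) + O = (1/21)*(-8) + 841 = -8/21 + 841 = 17653/21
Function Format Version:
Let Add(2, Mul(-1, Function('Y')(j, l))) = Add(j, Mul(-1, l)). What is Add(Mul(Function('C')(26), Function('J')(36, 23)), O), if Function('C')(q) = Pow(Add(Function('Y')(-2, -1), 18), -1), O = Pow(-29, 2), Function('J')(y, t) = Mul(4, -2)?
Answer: Rational(17653, 21) ≈ 840.62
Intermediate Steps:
Function('J')(y, t) = -8
O = 841
Function('Y')(j, l) = Add(2, l, Mul(-1, j)) (Function('Y')(j, l) = Add(2, Mul(-1, Add(j, Mul(-1, l)))) = Add(2, Add(l, Mul(-1, j))) = Add(2, l, Mul(-1, j)))
Function('C')(q) = Rational(1, 21) (Function('C')(q) = Pow(Add(Add(2, -1, Mul(-1, -2)), 18), -1) = Pow(Add(Add(2, -1, 2), 18), -1) = Pow(Add(3, 18), -1) = Pow(21, -1) = Rational(1, 21))
Add(Mul(Function('C')(26), Function('J')(36, 23)), O) = Add(Mul(Rational(1, 21), -8), 841) = Add(Rational(-8, 21), 841) = Rational(17653, 21)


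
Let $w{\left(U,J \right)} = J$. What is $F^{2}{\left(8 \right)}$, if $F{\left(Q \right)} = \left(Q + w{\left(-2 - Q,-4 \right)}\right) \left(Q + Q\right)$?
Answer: $4096$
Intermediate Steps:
$F{\left(Q \right)} = 2 Q \left(-4 + Q\right)$ ($F{\left(Q \right)} = \left(Q - 4\right) \left(Q + Q\right) = \left(-4 + Q\right) 2 Q = 2 Q \left(-4 + Q\right)$)
$F^{2}{\left(8 \right)} = \left(2 \cdot 8 \left(-4 + 8\right)\right)^{2} = \left(2 \cdot 8 \cdot 4\right)^{2} = 64^{2} = 4096$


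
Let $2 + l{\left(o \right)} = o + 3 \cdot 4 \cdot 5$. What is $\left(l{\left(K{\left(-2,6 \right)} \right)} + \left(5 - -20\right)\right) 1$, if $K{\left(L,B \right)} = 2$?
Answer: $85$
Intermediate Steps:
$l{\left(o \right)} = 58 + o$ ($l{\left(o \right)} = -2 + \left(o + 3 \cdot 4 \cdot 5\right) = -2 + \left(o + 12 \cdot 5\right) = -2 + \left(o + 60\right) = -2 + \left(60 + o\right) = 58 + o$)
$\left(l{\left(K{\left(-2,6 \right)} \right)} + \left(5 - -20\right)\right) 1 = \left(\left(58 + 2\right) + \left(5 - -20\right)\right) 1 = \left(60 + \left(5 + 20\right)\right) 1 = \left(60 + 25\right) 1 = 85 \cdot 1 = 85$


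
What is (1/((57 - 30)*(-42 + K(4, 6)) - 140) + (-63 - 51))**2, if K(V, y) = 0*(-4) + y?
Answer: 16070379361/1236544 ≈ 12996.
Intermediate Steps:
K(V, y) = y (K(V, y) = 0 + y = y)
(1/((57 - 30)*(-42 + K(4, 6)) - 140) + (-63 - 51))**2 = (1/((57 - 30)*(-42 + 6) - 140) + (-63 - 51))**2 = (1/(27*(-36) - 140) - 114)**2 = (1/(-972 - 140) - 114)**2 = (1/(-1112) - 114)**2 = (-1/1112 - 114)**2 = (-126769/1112)**2 = 16070379361/1236544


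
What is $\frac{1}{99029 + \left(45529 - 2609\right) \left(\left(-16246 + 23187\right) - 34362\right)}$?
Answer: $- \frac{1}{1176810291} \approx -8.4975 \cdot 10^{-10}$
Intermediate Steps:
$\frac{1}{99029 + \left(45529 - 2609\right) \left(\left(-16246 + 23187\right) - 34362\right)} = \frac{1}{99029 + 42920 \left(6941 - 34362\right)} = \frac{1}{99029 + 42920 \left(-27421\right)} = \frac{1}{99029 - 1176909320} = \frac{1}{-1176810291} = - \frac{1}{1176810291}$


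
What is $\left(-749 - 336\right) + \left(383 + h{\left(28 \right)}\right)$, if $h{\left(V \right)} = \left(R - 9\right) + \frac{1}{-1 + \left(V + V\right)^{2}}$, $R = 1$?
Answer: $- \frac{2225849}{3135} \approx -710.0$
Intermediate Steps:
$h{\left(V \right)} = -8 + \frac{1}{-1 + 4 V^{2}}$ ($h{\left(V \right)} = \left(1 - 9\right) + \frac{1}{-1 + \left(V + V\right)^{2}} = -8 + \frac{1}{-1 + \left(2 V\right)^{2}} = -8 + \frac{1}{-1 + 4 V^{2}}$)
$\left(-749 - 336\right) + \left(383 + h{\left(28 \right)}\right) = \left(-749 - 336\right) + \left(383 + \frac{9 - 32 \cdot 28^{2}}{-1 + 4 \cdot 28^{2}}\right) = \left(-749 + \left(-641 + 305\right)\right) + \left(383 + \frac{9 - 25088}{-1 + 4 \cdot 784}\right) = \left(-749 - 336\right) + \left(383 + \frac{9 - 25088}{-1 + 3136}\right) = -1085 + \left(383 + \frac{1}{3135} \left(-25079\right)\right) = -1085 + \left(383 - \frac{25079}{3135}\right) = -1085 + \frac{1175626}{3135} = - \frac{2225849}{3135}$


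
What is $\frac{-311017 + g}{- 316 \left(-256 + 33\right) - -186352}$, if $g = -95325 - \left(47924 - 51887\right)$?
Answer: $- \frac{402379}{256820} \approx -1.5668$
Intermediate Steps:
$g = -91362$ ($g = -95325 - \left(47924 - 51887\right) = -95325 - -3963 = -95325 + 3963 = -91362$)
$\frac{-311017 + g}{- 316 \left(-256 + 33\right) - -186352} = \frac{-311017 - 91362}{- 316 \left(-256 + 33\right) - -186352} = - \frac{402379}{\left(-316\right) \left(-223\right) + 186352} = - \frac{402379}{70468 + 186352} = - \frac{402379}{256820}$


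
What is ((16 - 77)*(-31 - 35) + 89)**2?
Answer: 16933225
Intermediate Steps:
((16 - 77)*(-31 - 35) + 89)**2 = (-61*(-66) + 89)**2 = (4026 + 89)**2 = 4115**2 = 16933225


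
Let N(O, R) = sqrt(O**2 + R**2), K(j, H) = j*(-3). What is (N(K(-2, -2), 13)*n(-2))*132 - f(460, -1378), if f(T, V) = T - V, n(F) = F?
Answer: -1838 - 264*sqrt(205) ≈ -5617.9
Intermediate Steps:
K(j, H) = -3*j
(N(K(-2, -2), 13)*n(-2))*132 - f(460, -1378) = (sqrt((-3*(-2))**2 + 13**2)*(-2))*132 - (460 - 1*(-1378)) = (sqrt(6**2 + 169)*(-2))*132 - (460 + 1378) = (sqrt(36 + 169)*(-2))*132 - 1*1838 = (sqrt(205)*(-2))*132 - 1838 = -2*sqrt(205)*132 - 1838 = -264*sqrt(205) - 1838 = -1838 - 264*sqrt(205)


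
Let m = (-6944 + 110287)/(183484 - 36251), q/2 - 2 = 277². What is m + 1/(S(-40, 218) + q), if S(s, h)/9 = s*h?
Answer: 7749012059/11039824806 ≈ 0.70191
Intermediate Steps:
S(s, h) = 9*h*s (S(s, h) = 9*(s*h) = 9*(h*s) = 9*h*s)
q = 153462 (q = 4 + 2*277² = 4 + 2*76729 = 4 + 153458 = 153462)
m = 103343/147233 ≈ 0.70190
m + 1/(S(-40, 218) + q) = 103343/147233 + 1/(9*218*(-40) + 153462) = 103343/147233 + 1/(-78480 + 153462) = 103343/147233 + 1/74982 = 7749012059/11039824806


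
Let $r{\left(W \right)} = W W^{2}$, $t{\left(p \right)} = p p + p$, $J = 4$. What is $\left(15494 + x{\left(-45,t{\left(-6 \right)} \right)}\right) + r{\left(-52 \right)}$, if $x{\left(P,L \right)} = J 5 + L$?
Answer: $-125064$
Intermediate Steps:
$t{\left(p \right)} = p + p^{2}$ ($t{\left(p \right)} = p^{2} + p = p + p^{2}$)
$r{\left(W \right)} = W^{3}$
$x{\left(P,L \right)} = 20 + L$ ($x{\left(P,L \right)} = 4 \cdot 5 + L = 20 + L$)
$\left(15494 + x{\left(-45,t{\left(-6 \right)} \right)}\right) + r{\left(-52 \right)} = \left(15494 - \left(-20 + 6 \left(1 - 6\right)\right)\right) + \left(-52\right)^{3} = \left(15494 + \left(20 - -30\right)\right) - 140608 = \left(15494 + \left(20 + 30\right)\right) - 140608 = \left(15494 + 50\right) - 140608 = 15544 - 140608 = -125064$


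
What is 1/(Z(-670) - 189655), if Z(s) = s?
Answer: -1/190325 ≈ -5.2542e-6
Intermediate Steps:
1/(Z(-670) - 189655) = 1/(-670 - 189655) = 1/(-190325) = -1/190325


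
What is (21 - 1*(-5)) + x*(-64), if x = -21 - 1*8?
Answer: 1882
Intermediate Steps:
x = -29 (x = -21 - 8 = -29)
(21 - 1*(-5)) + x*(-64) = (21 - 1*(-5)) - 29*(-64) = (21 + 5) + 1856 = 26 + 1856 = 1882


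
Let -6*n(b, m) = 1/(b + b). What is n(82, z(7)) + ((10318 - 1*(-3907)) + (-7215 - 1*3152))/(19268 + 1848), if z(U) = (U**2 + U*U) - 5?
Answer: 943789/5194536 ≈ 0.18169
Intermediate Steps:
z(U) = -5 + 2*U**2 (z(U) = (U**2 + U**2) - 5 = 2*U**2 - 5 = -5 + 2*U**2)
n(b, m) = -1/(12*b) (n(b, m) = -1/(6*(b + b)) = -1/(2*b)/6 = -1/(12*b))
n(82, z(7)) + ((10318 - 1*(-3907)) + (-7215 - 1*3152))/(19268 + 1848) = -1/12/82 + ((10318 - 1*(-3907)) + (-7215 - 1*3152))/(19268 + 1848) = -1/12*1/82 + ((10318 + 3907) + (-7215 - 3152))/21116 = -1/984 + (14225 - 10367)*(1/21116) = -1/984 + 3858*(1/21116) = -1/984 + 1929/10558 = 943789/5194536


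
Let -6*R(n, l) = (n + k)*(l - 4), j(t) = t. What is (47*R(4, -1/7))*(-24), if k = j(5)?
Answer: -49068/7 ≈ -7009.7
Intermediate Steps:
k = 5
R(n, l) = -(-4 + l)*(5 + n)/6 (R(n, l) = -(n + 5)*(l - 4)/6 = -(5 + n)*(-4 + l)/6 = -(-4 + l)*(5 + n)/6)
(47*R(4, -1/7))*(-24) = (47*(10/3 - (-5)/(6*7) + (⅔)*4 - ⅙*(-1/7)*4))*(-24) = (47*(10/3 - (-5)/(6*7) + 8/3 - ⅙*(-1*⅐)*4))*(-24) = (47*(10/3 - ⅚*(-⅐) + 8/3 - ⅙*(-⅐)*4))*(-24) = (47*(10/3 + 5/42 + 8/3 + 2/21))*(-24) = (47*(87/14))*(-24) = (4089/14)*(-24) = -49068/7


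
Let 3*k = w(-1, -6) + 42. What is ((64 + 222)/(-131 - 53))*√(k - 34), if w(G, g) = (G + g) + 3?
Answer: -286*I*√3/69 ≈ -7.1792*I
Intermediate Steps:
w(G, g) = 3 + G + g
k = 38/3 (k = ((3 - 1 - 6) + 42)/3 = (-4 + 42)/3 = (⅓)*38 = 38/3 ≈ 12.667)
((64 + 222)/(-131 - 53))*√(k - 34) = ((64 + 222)/(-131 - 53))*√(38/3 - 34) = (286/(-184))*√(-64/3) = (286*(-1/184))*(8*I*√3/3) = -286*I*√3/69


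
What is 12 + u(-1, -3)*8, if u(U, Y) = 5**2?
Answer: 212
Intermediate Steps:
u(U, Y) = 25
12 + u(-1, -3)*8 = 12 + 25*8 = 12 + 200 = 212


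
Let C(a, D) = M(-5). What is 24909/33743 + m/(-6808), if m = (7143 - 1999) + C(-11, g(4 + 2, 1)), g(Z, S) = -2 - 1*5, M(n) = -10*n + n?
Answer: -5511955/229722344 ≈ -0.023994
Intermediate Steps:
M(n) = -9*n
g(Z, S) = -7 (g(Z, S) = -2 - 5 = -7)
C(a, D) = 45 (C(a, D) = -9*(-5) = 45)
m = 5189 (m = (7143 - 1999) + 45 = 5144 + 45 = 5189)
24909/33743 + m/(-6808) = 24909/33743 + 5189/(-6808) = 24909*(1/33743) + 5189*(-1/6808) = 24909/33743 - 5189/6808 = -5511955/229722344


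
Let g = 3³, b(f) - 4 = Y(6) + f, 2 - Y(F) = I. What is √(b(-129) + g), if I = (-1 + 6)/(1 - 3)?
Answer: I*√374/2 ≈ 9.6695*I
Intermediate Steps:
I = -5/2 (I = 5/(-2) = 5*(-½) = -5/2 ≈ -2.5000)
Y(F) = 9/2 (Y(F) = 2 - 1*(-5/2) = 2 + 5/2 = 9/2)
b(f) = 17/2 + f (b(f) = 4 + (9/2 + f) = 17/2 + f)
g = 27
√(b(-129) + g) = √((17/2 - 129) + 27) = √(-241/2 + 27) = √(-187/2) = I*√374/2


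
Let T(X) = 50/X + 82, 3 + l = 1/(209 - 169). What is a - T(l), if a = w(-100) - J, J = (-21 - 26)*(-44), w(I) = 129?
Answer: -238499/119 ≈ -2004.2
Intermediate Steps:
J = 2068 (J = -47*(-44) = 2068)
l = -119/40 (l = -3 + 1/(209 - 169) = -3 + 1/40 = -119/40 ≈ -2.9750)
a = -1939 (a = 129 - 1*2068 = 129 - 2068 = -1939)
T(X) = 82 + 50/X
a - T(l) = -1939 - (82 + 50/(-119/40)) = -1939 - (82 + 50*(-40/119)) = -1939 - (82 - 2000/119) = -1939 - 1*7758/119 = -1939 - 7758/119 = -238499/119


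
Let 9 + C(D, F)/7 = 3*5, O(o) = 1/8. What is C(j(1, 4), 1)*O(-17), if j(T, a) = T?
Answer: 21/4 ≈ 5.2500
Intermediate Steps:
O(o) = 1/8
C(D, F) = 42 (C(D, F) = -63 + 7*(3*5) = -63 + 7*15 = -63 + 105 = 42)
C(j(1, 4), 1)*O(-17) = 42*(1/8) = 21/4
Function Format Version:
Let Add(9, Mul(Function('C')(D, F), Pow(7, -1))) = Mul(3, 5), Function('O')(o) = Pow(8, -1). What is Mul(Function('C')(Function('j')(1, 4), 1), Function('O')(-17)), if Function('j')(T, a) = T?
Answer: Rational(21, 4) ≈ 5.2500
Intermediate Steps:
Function('O')(o) = Rational(1, 8)
Function('C')(D, F) = 42 (Function('C')(D, F) = Add(-63, Mul(7, Mul(3, 5))) = Add(-63, Mul(7, 15)) = Add(-63, 105) = 42)
Mul(Function('C')(Function('j')(1, 4), 1), Function('O')(-17)) = Mul(42, Rational(1, 8)) = Rational(21, 4)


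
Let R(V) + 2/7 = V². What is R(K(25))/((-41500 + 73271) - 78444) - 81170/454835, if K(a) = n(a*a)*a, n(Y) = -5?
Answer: -1386650915/2701810867 ≈ -0.51323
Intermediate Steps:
K(a) = -5*a
R(V) = -2/7 + V²
R(K(25))/((-41500 + 73271) - 78444) - 81170/454835 = (-2/7 + (-5*25)²)/((-41500 + 73271) - 78444) - 81170/454835 = (-2/7 + (-125)²)/(31771 - 78444) - 81170*1/454835 = (-2/7 + 15625)/(-46673) - 16234/90967 = (109373/7)*(-1/46673) - 16234/90967 = -9943/29701 - 16234/90967 = -1386650915/2701810867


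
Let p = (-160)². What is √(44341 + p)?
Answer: √69941 ≈ 264.46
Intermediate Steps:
p = 25600
√(44341 + p) = √(44341 + 25600) = √69941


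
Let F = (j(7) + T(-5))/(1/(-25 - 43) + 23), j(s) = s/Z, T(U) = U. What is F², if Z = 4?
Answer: 48841/2442969 ≈ 0.019992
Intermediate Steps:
j(s) = s/4
F = -221/1563 (F = ((¼)*7 - 5)/(1/(-25 - 43) + 23) = (7/4 - 5)/(1/(-68) + 23) = -13/(4*(-1/68 + 23)) = -13/(4*1563/68) = -13/4*68/1563 = -221/1563 ≈ -0.14139)
F² = (-221/1563)² = 48841/2442969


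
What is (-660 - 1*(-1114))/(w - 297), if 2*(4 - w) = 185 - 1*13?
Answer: -454/379 ≈ -1.1979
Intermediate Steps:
w = -82 (w = 4 - (185 - 1*13)/2 = 4 - (185 - 13)/2 = 4 - 1/2*172 = 4 - 86 = -82)
(-660 - 1*(-1114))/(w - 297) = (-660 - 1*(-1114))/(-82 - 297) = (-660 + 1114)/(-379) = -1/379*454 = -454/379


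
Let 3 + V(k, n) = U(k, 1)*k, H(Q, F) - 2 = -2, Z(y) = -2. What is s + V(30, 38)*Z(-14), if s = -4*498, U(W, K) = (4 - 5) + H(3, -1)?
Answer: -1926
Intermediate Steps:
H(Q, F) = 0 (H(Q, F) = 2 - 2 = 0)
U(W, K) = -1 (U(W, K) = (4 - 5) + 0 = -1 + 0 = -1)
V(k, n) = -3 - k
s = -1992
s + V(30, 38)*Z(-14) = -1992 + (-3 - 1*30)*(-2) = -1992 + (-3 - 30)*(-2) = -1992 - 33*(-2) = -1992 + 66 = -1926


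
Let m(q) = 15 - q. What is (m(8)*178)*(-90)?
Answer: -112140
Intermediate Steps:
(m(8)*178)*(-90) = ((15 - 1*8)*178)*(-90) = ((15 - 8)*178)*(-90) = (7*178)*(-90) = 1246*(-90) = -112140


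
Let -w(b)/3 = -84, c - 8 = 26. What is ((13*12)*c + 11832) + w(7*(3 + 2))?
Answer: 17388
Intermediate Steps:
c = 34 (c = 8 + 26 = 34)
w(b) = 252 (w(b) = -3*(-84) = 252)
((13*12)*c + 11832) + w(7*(3 + 2)) = ((13*12)*34 + 11832) + 252 = (156*34 + 11832) + 252 = (5304 + 11832) + 252 = 17136 + 252 = 17388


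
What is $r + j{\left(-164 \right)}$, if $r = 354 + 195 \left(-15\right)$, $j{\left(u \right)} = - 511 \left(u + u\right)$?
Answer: $165037$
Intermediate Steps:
$j{\left(u \right)} = - 1022 u$ ($j{\left(u \right)} = - 511 \cdot 2 u = - 1022 u$)
$r = -2571$ ($r = 354 - 2925 = -2571$)
$r + j{\left(-164 \right)} = -2571 - -167608 = -2571 + 167608 = 165037$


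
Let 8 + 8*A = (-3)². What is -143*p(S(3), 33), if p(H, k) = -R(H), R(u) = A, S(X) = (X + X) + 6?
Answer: 143/8 ≈ 17.875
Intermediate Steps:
S(X) = 6 + 2*X (S(X) = 2*X + 6 = 6 + 2*X)
A = ⅛ (A = -1 + (⅛)*(-3)² = -1 + (⅛)*9 = -1 + 9/8 = ⅛ ≈ 0.12500)
R(u) = ⅛
p(H, k) = -⅛ (p(H, k) = -1*⅛ = -⅛)
-143*p(S(3), 33) = -143*(-⅛) = 143/8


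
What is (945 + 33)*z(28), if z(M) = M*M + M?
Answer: 794136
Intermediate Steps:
z(M) = M + M² (z(M) = M² + M = M + M²)
(945 + 33)*z(28) = (945 + 33)*(28*(1 + 28)) = 978*(28*29) = 978*812 = 794136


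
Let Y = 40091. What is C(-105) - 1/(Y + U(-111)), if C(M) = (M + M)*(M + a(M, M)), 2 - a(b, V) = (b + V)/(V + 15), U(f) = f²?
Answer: 1159353439/52412 ≈ 22120.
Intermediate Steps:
a(b, V) = 2 - (V + b)/(15 + V) (a(b, V) = 2 - (b + V)/(V + 15) = 2 - (V + b)/(15 + V))
C(M) = 2*M*(M + 30/(15 + M)) (C(M) = (M + M)*(M + (30 + M - M)/(15 + M)) = (2*M)*(M + 30/(15 + M)) = 2*M*(M + 30/(15 + M)))
C(-105) - 1/(Y + U(-111)) = 2*(-105)*(30 - 105*(15 - 105))/(15 - 105) - 1/(40091 + (-111)²) = 2*(-105)*(30 - 105*(-90))/(-90) - 1/(40091 + 12321) = 2*(-105)*(-1/90)*(30 + 9450) - 1/52412 = 2*(-105)*(-1/90)*9480 - 1*1/52412 = 22120 - 1/52412 = 1159353439/52412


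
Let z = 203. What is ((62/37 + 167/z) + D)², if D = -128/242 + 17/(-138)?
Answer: 53615722502577481/15729844791267684 ≈ 3.4085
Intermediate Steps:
D = -10889/16698 (D = -128*1/242 + 17*(-1/138) = -64/121 - 17/138 = -10889/16698 ≈ -0.65211)
((62/37 + 167/z) + D)² = ((62/37 + 167/203) - 10889/16698)² = (18765/7511 - 10889/16698)² = (231550691/125418678)² = 53615722502577481/15729844791267684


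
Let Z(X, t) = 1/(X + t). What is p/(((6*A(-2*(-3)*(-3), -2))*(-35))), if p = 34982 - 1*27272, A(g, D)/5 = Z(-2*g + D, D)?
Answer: -8224/35 ≈ -234.97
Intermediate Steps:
A(g, D) = 5/(-2*g + 2*D) (A(g, D) = 5/((-2*g + D) + D) = 5/((D - 2*g) + D) = 5/(-2*g + 2*D))
p = 7710 (p = 34982 - 27272 = 7710)
p/(((6*A(-2*(-3)*(-3), -2))*(-35))) = 7710/(((6*(5/(2*(-2 - (-2*(-3))*(-3)))))*(-35))) = 7710/(((6*(5/(2*(-2 - 6*(-3)))))*(-35))) = 7710/(((6*(5/(2*(-2 - 1*(-18)))))*(-35))) = 7710/(((6*(5/(2*(-2 + 18))))*(-35))) = 7710/(((6*((5/2)/16))*(-35))) = 7710/(((6*((5/2)*(1/16)))*(-35))) = 7710/(((6*(5/32))*(-35))) = 7710/(((15/16)*(-35))) = 7710/(-525/16) = 7710*(-16/525) = -8224/35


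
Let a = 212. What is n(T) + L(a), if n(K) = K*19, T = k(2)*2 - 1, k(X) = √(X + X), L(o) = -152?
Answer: -95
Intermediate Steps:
k(X) = √2*√X (k(X) = √(2*X) = √2*√X)
T = 3 (T = (√2*√2)*2 - 1 = 2*2 - 1 = 4 - 1 = 3)
n(K) = 19*K
n(T) + L(a) = 19*3 - 152 = 57 - 152 = -95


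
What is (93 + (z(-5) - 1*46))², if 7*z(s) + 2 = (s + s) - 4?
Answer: 97969/49 ≈ 1999.4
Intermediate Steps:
z(s) = -6/7 + 2*s/7 (z(s) = -2/7 + ((s + s) - 4)/7 = -2/7 + (2*s - 4)/7 = -2/7 + (-4 + 2*s)/7 = -2/7 + (-4/7 + 2*s/7) = -6/7 + 2*s/7)
(93 + (z(-5) - 1*46))² = (93 + ((-6/7 + (2/7)*(-5)) - 1*46))² = (93 + ((-6/7 - 10/7) - 46))² = (93 + (-16/7 - 46))² = (93 - 338/7)² = (313/7)² = 97969/49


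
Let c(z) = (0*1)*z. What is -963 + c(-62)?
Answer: -963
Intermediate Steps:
c(z) = 0 (c(z) = 0*z = 0)
-963 + c(-62) = -963 + 0 = -963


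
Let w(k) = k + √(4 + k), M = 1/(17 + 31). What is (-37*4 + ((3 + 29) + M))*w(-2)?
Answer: 5567/24 - 5567*√2/48 ≈ 67.939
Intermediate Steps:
M = 1/48 ≈ 0.020833
(-37*4 + ((3 + 29) + M))*w(-2) = (-37*4 + ((3 + 29) + 1/48))*(-2 + √(4 - 2)) = (-148 + (32 + 1/48))*(-2 + √2) = (-148 + 1537/48)*(-2 + √2) = -5567*(-2 + √2)/48 = 5567/24 - 5567*√2/48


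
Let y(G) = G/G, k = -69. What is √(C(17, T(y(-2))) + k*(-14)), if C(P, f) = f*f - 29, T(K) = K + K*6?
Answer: √986 ≈ 31.401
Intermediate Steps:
y(G) = 1
T(K) = 7*K (T(K) = K + 6*K = 7*K)
C(P, f) = -29 + f² (C(P, f) = f² - 29 = -29 + f²)
√(C(17, T(y(-2))) + k*(-14)) = √((-29 + (7*1)²) - 69*(-14)) = √((-29 + 7²) + 966) = √((-29 + 49) + 966) = √(20 + 966) = √986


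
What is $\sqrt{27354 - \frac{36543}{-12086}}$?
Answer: $\frac{3 \sqrt{444008736098}}{12086} \approx 165.4$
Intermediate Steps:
$\sqrt{27354 - \frac{36543}{-12086}} = \sqrt{27354 - - \frac{36543}{12086}} = \sqrt{27354 + \frac{36543}{12086}} = \sqrt{\frac{330636987}{12086}} = \frac{3 \sqrt{444008736098}}{12086}$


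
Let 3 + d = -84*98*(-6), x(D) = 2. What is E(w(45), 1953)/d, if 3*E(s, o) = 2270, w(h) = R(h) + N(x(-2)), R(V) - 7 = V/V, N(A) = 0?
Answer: 2270/148167 ≈ 0.015321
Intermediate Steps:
R(V) = 8 (R(V) = 7 + V/V = 7 + 1 = 8)
w(h) = 8 (w(h) = 8 + 0 = 8)
d = 49389 (d = -3 - 84*98*(-6) = -3 - 8232*(-6) = -3 + 49392 = 49389)
E(s, o) = 2270/3 (E(s, o) = (1/3)*2270 = 2270/3)
E(w(45), 1953)/d = (2270/3)/49389 = (2270/3)*(1/49389) = 2270/148167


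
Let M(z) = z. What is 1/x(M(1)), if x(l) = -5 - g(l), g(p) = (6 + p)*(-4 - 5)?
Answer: 1/58 ≈ 0.017241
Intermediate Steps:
g(p) = -54 - 9*p (g(p) = (6 + p)*(-9) = -54 - 9*p)
x(l) = 49 + 9*l (x(l) = -5 - (-54 - 9*l) = -5 + (54 + 9*l) = 49 + 9*l)
1/x(M(1)) = 1/(49 + 9*1) = 1/(49 + 9) = 1/58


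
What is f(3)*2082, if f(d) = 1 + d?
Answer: 8328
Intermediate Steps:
f(3)*2082 = (1 + 3)*2082 = 4*2082 = 8328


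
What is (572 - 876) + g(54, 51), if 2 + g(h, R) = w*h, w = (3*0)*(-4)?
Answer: -306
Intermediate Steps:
w = 0 (w = 0*(-4) = 0)
g(h, R) = -2 (g(h, R) = -2 + 0*h = -2 + 0 = -2)
(572 - 876) + g(54, 51) = (572 - 876) - 2 = -304 - 2 = -306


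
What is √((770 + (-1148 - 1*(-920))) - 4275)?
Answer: I*√3733 ≈ 61.098*I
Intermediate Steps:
√((770 + (-1148 - 1*(-920))) - 4275) = √((770 + (-1148 + 920)) - 4275) = √((770 - 228) - 4275) = √(542 - 4275) = √(-3733) = I*√3733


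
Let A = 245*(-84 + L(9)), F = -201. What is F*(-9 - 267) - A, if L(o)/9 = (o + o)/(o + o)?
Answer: 73851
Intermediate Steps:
L(o) = 9 (L(o) = 9*((o + o)/(o + o)) = 9*((2*o)/((2*o))) = 9*((2*o)*(1/(2*o))) = 9*1 = 9)
A = -18375 (A = 245*(-84 + 9) = 245*(-75) = -18375)
F*(-9 - 267) - A = -201*(-9 - 267) - 1*(-18375) = -201*(-276) + 18375 = 55476 + 18375 = 73851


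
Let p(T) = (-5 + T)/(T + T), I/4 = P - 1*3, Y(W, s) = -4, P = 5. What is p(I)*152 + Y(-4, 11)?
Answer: 49/2 ≈ 24.500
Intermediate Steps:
I = 8 (I = 4*(5 - 1*3) = 4*(5 - 3) = 4*2 = 8)
p(T) = (-5 + T)/(2*T) (p(T) = (-5 + T)/((2*T)) = (-5 + T)*(1/(2*T)) = (-5 + T)/(2*T))
p(I)*152 + Y(-4, 11) = ((½)*(-5 + 8)/8)*152 - 4 = ((½)*(⅛)*3)*152 - 4 = (3/16)*152 - 4 = 57/2 - 4 = 49/2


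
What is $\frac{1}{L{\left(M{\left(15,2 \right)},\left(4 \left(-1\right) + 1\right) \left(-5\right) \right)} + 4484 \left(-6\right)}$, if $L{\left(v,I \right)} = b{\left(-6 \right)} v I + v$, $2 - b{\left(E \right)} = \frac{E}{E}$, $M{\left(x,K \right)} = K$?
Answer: $- \frac{1}{26872} \approx -3.7213 \cdot 10^{-5}$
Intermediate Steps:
$b{\left(E \right)} = 1$ ($b{\left(E \right)} = 2 - \frac{E}{E} = 2 - 1 = 1$)
$L{\left(v,I \right)} = v + I v$ ($L{\left(v,I \right)} = 1 v I + v = v I + v = I v + v = v + I v$)
$\frac{1}{L{\left(M{\left(15,2 \right)},\left(4 \left(-1\right) + 1\right) \left(-5\right) \right)} + 4484 \left(-6\right)} = \frac{1}{2 \left(1 + \left(4 \left(-1\right) + 1\right) \left(-5\right)\right) + 4484 \left(-6\right)} = \frac{1}{2 \left(1 + \left(-4 + 1\right) \left(-5\right)\right) - 26904} = \frac{1}{2 \left(1 - -15\right) - 26904} = \frac{1}{2 \left(1 + 15\right) - 26904} = \frac{1}{2 \cdot 16 - 26904} = \frac{1}{32 - 26904} = \frac{1}{-26872} = - \frac{1}{26872}$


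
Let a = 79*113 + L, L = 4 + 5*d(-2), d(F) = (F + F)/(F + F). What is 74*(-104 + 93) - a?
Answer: -9750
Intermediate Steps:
d(F) = 1 (d(F) = (2*F)/((2*F)) = (2*F)*(1/(2*F)) = 1)
L = 9 (L = 4 + 5*1 = 4 + 5 = 9)
a = 8936 (a = 79*113 + 9 = 8927 + 9 = 8936)
74*(-104 + 93) - a = 74*(-104 + 93) - 1*8936 = 74*(-11) - 8936 = -814 - 8936 = -9750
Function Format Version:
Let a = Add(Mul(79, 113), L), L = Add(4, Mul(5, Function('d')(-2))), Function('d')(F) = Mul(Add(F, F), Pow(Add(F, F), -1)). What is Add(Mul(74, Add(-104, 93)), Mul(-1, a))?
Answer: -9750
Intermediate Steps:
Function('d')(F) = 1 (Function('d')(F) = Mul(Mul(2, F), Pow(Mul(2, F), -1)) = Mul(Mul(2, F), Mul(Rational(1, 2), Pow(F, -1))) = 1)
L = 9 (L = Add(4, Mul(5, 1)) = Add(4, 5) = 9)
a = 8936 (a = Add(Mul(79, 113), 9) = Add(8927, 9) = 8936)
Add(Mul(74, Add(-104, 93)), Mul(-1, a)) = Add(Mul(74, Add(-104, 93)), Mul(-1, 8936)) = Add(Mul(74, -11), -8936) = Add(-814, -8936) = -9750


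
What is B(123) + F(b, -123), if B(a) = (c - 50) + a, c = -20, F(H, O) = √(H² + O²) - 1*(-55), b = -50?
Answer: 108 + 17*√61 ≈ 240.77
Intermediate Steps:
F(H, O) = 55 + √(H² + O²) (F(H, O) = √(H² + O²) + 55 = 55 + √(H² + O²))
B(a) = -70 + a (B(a) = (-20 - 50) + a = -70 + a)
B(123) + F(b, -123) = (-70 + 123) + (55 + √((-50)² + (-123)²)) = 53 + (55 + √(2500 + 15129)) = 53 + (55 + √17629) = 53 + (55 + 17*√61) = 108 + 17*√61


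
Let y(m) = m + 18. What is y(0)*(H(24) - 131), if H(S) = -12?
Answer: -2574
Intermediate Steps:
y(m) = 18 + m
y(0)*(H(24) - 131) = (18 + 0)*(-12 - 131) = 18*(-143) = -2574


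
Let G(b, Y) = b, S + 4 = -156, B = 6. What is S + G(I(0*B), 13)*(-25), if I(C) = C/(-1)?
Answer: -160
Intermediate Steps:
S = -160 (S = -4 - 156 = -160)
I(C) = -C (I(C) = C*(-1) = -C)
S + G(I(0*B), 13)*(-25) = -160 - 0*6*(-25) = -160 - 1*0*(-25) = -160 + 0*(-25) = -160 + 0 = -160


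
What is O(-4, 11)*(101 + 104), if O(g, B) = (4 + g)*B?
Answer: 0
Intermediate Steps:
O(g, B) = B*(4 + g)
O(-4, 11)*(101 + 104) = (11*(4 - 4))*(101 + 104) = (11*0)*205 = 0*205 = 0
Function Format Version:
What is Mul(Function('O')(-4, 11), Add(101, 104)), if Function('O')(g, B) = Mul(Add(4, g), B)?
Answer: 0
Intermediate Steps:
Function('O')(g, B) = Mul(B, Add(4, g))
Mul(Function('O')(-4, 11), Add(101, 104)) = Mul(Mul(11, Add(4, -4)), Add(101, 104)) = Mul(Mul(11, 0), 205) = Mul(0, 205) = 0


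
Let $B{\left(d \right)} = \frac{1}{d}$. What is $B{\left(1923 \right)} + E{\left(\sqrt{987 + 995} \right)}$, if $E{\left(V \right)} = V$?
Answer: $\frac{1}{1923} + \sqrt{1982} \approx 44.52$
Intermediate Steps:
$B{\left(1923 \right)} + E{\left(\sqrt{987 + 995} \right)} = \frac{1}{1923} + \sqrt{987 + 995} = \frac{1}{1923} + \sqrt{1982}$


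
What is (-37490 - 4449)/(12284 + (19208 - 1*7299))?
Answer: -41939/24193 ≈ -1.7335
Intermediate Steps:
(-37490 - 4449)/(12284 + (19208 - 1*7299)) = -41939/(12284 + (19208 - 7299)) = -41939/(12284 + 11909) = -41939/24193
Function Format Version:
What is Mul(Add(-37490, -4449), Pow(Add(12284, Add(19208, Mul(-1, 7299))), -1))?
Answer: Rational(-41939, 24193) ≈ -1.7335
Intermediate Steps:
Mul(Add(-37490, -4449), Pow(Add(12284, Add(19208, Mul(-1, 7299))), -1)) = Mul(-41939, Pow(Add(12284, Add(19208, -7299)), -1)) = Mul(-41939, Pow(Add(12284, 11909), -1)) = Mul(-41939, Pow(24193, -1)) = Mul(-41939, Rational(1, 24193)) = Rational(-41939, 24193)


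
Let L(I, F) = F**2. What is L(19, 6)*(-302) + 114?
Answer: -10758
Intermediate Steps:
L(19, 6)*(-302) + 114 = 6**2*(-302) + 114 = 36*(-302) + 114 = -10872 + 114 = -10758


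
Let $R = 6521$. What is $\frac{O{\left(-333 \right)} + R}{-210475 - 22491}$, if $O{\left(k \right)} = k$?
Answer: $- \frac{3094}{116483} \approx -0.026562$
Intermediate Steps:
$\frac{O{\left(-333 \right)} + R}{-210475 - 22491} = \frac{-333 + 6521}{-210475 - 22491} = \frac{6188}{-232966} = 6188 \left(- \frac{1}{232966}\right) = - \frac{3094}{116483}$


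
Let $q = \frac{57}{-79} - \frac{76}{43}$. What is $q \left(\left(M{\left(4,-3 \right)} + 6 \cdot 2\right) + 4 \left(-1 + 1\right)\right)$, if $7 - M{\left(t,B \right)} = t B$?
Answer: $- \frac{262105}{3397} \approx -77.158$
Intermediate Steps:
$M{\left(t,B \right)} = 7 - B t$ ($M{\left(t,B \right)} = 7 - t B = 7 - B t$)
$q = - \frac{8455}{3397}$ ($q = 57 \left(- \frac{1}{79}\right) - \frac{76}{43} = - \frac{57}{79} - \frac{76}{43} = - \frac{8455}{3397} \approx -2.489$)
$q \left(\left(M{\left(4,-3 \right)} + 6 \cdot 2\right) + 4 \left(-1 + 1\right)\right) = - \frac{8455 \left(\left(\left(7 - \left(-3\right) 4\right) + 6 \cdot 2\right) + 4 \left(-1 + 1\right)\right)}{3397} = - \frac{8455 \left(\left(\left(7 + 12\right) + 12\right) + 4 \cdot 0\right)}{3397} = - \frac{8455 \left(\left(19 + 12\right) + 0\right)}{3397} = - \frac{8455 \left(31 + 0\right)}{3397} = \left(- \frac{8455}{3397}\right) 31 = - \frac{262105}{3397}$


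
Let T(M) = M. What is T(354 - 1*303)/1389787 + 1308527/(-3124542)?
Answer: -1818414462107/4342447852554 ≈ -0.41875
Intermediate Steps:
T(354 - 1*303)/1389787 + 1308527/(-3124542) = (354 - 1*303)/1389787 + 1308527/(-3124542) = (354 - 303)*(1/1389787) + 1308527*(-1/3124542) = 51*(1/1389787) - 1308527/3124542 = 51/1389787 - 1308527/3124542 = -1818414462107/4342447852554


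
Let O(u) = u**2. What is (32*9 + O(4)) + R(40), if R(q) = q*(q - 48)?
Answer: -16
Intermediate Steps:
R(q) = q*(-48 + q)
(32*9 + O(4)) + R(40) = (32*9 + 4**2) + 40*(-48 + 40) = (288 + 16) + 40*(-8) = 304 - 320 = -16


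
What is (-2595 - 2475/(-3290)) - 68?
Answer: -1751759/658 ≈ -2662.2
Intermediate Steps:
(-2595 - 2475/(-3290)) - 68 = (-2595 - 2475*(-1/3290)) - 68 = (-2595 + 495/658) - 68 = -1707015/658 - 68 = -1751759/658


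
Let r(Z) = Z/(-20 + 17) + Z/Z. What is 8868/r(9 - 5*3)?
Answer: 2956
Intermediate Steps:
r(Z) = 1 - Z/3 (r(Z) = Z/(-3) + 1 = Z*(-⅓) + 1 = -Z/3 + 1 = 1 - Z/3)
8868/r(9 - 5*3) = 8868/(1 - (9 - 5*3)/3) = 8868/(1 - (9 - 15)/3) = 8868/(1 - ⅓*(-6)) = 8868/(1 + 2) = 8868/3 = 8868*(⅓) = 2956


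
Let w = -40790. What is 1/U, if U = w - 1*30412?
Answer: -1/71202 ≈ -1.4045e-5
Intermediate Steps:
U = -71202 (U = -40790 - 1*30412 = -40790 - 30412 = -71202)
1/U = 1/(-71202) = -1/71202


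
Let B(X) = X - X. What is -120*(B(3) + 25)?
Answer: -3000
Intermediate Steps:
B(X) = 0
-120*(B(3) + 25) = -120*(0 + 25) = -120*25 = -3000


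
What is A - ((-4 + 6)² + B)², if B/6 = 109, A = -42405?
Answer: -475369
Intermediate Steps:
B = 654 (B = 6*109 = 654)
A - ((-4 + 6)² + B)² = -42405 - ((-4 + 6)² + 654)² = -42405 - (2² + 654)² = -42405 - (4 + 654)² = -42405 - 1*658² = -42405 - 1*432964 = -42405 - 432964 = -475369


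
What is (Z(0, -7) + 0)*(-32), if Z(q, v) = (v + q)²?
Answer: -1568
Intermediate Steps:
Z(q, v) = (q + v)²
(Z(0, -7) + 0)*(-32) = ((0 - 7)² + 0)*(-32) = ((-7)² + 0)*(-32) = (49 + 0)*(-32) = 49*(-32) = -1568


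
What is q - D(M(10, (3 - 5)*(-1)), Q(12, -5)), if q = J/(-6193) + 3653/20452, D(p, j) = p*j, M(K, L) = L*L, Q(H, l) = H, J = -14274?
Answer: -5765088451/126659236 ≈ -45.517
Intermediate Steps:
M(K, L) = L**2
D(p, j) = j*p
q = 314554877/126659236 (q = -14274/(-6193) + 3653/20452 = -14274*(-1/6193) + 3653*(1/20452) = 14274/6193 + 3653/20452 = 314554877/126659236 ≈ 2.4835)
q - D(M(10, (3 - 5)*(-1)), Q(12, -5)) = 314554877/126659236 - 12*((3 - 5)*(-1))**2 = 314554877/126659236 - 12*(-2*(-1))**2 = 314554877/126659236 - 12*2**2 = 314554877/126659236 - 12*4 = 314554877/126659236 - 1*48 = 314554877/126659236 - 48 = -5765088451/126659236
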